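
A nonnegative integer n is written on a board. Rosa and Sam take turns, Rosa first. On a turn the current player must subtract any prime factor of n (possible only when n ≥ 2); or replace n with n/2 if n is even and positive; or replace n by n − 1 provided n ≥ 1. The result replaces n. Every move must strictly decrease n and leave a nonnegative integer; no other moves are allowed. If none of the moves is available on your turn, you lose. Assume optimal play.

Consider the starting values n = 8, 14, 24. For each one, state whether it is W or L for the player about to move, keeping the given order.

Work bottom-up. With no move the player to move loses. Otherwise the position is W if at least one move leads to an L position for the opponent, and L if every move leads to a W.
n=0: no move → L
n=1: →0(L), so W
n=2: →0(L), so W
n=3: →0(L), so W
n=4: →2(W), 3(W) — all W, so L
n=5: →0(L), so W
n=6: →4(L), so W
n=7: →0(L), so W
n=8: →4(L), so W
n=9: →6(W), 8(W) — all W, so L
n=10: →9(L), so W
n=11: →0(L), so W
n=12: →9(L), so W
n=13: →0(L), so W
n=14: →7(W), 12(W), 13(W) — all W, so L
n=15: →14(L), so W
n=16: →14(L), so W
n=17: →0(L), so W
n=18: →9(L), so W
n=19: →0(L), so W
n=20: →10(W), 15(W), 18(W), 19(W) — all W, so L
n=21: →14(L), so W
n=22: →20(L), so W
n=23: →0(L), so W
n=24: →12(W), 21(W), 22(W), 23(W) — all W, so L

8: W, 14: L, 24: L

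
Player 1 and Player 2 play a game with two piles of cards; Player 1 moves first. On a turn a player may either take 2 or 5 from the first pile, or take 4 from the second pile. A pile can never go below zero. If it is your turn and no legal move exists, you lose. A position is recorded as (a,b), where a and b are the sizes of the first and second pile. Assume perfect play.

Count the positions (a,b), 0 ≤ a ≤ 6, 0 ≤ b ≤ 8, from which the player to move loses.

27

Positions with no move are L. A position that does have a move is losing for the player to move precisely when every available move leads to a winning position for the opponent. Fill in the labels:
Every move lowers a or b (never raises either), so fill the grid row by row in increasing a, and left to right within a row: each cell's successors are then already labelled.
      b=0  b=1  b=2  b=3  b=4  b=5  b=6  b=7  b=8
a=0:    L    L    L    L    W    W    W    W    L
a=1:    L    L    L    L    W    W    W    W    L
a=2:    W    W    W    W    L    L    L    L    W
a=3:    W    W    W    W    L    L    L    L    W
a=4:    L    L    L    L    W    W    W    W    L
a=5:    W    W    W    W    W    W    W    W    W
a=6:    W    W    W    W    L    L    L    L    W
Cells with no legal move (terminal, hence L): (0,0), (0,1), (0,2), (0,3), (1,0), (1,1), (1,2), (1,3).
The remaining L cells, each justified by listing all of its moves:
(0,8): only reaches (0,4)(W), which is W → L
(1,8): only reaches (1,4)(W), which is W → L
(2,4): only reaches (0,4)(W), (2,0)(W), all W → L
(2,5): only reaches (0,5)(W), (2,1)(W), all W → L
(2,6): only reaches (0,6)(W), (2,2)(W), all W → L
(2,7): only reaches (0,7)(W), (2,3)(W), all W → L
(3,4): only reaches (1,4)(W), (3,0)(W), all W → L
(3,5): only reaches (1,5)(W), (3,1)(W), all W → L
(3,6): only reaches (1,6)(W), (3,2)(W), all W → L
(3,7): only reaches (1,7)(W), (3,3)(W), all W → L
(4,0): only reaches (2,0)(W), which is W → L
(4,1): only reaches (2,1)(W), which is W → L
(4,2): only reaches (2,2)(W), which is W → L
(4,3): only reaches (2,3)(W), which is W → L
(4,8): only reaches (2,8)(W), (4,4)(W), all W → L
(6,4): only reaches (4,4)(W), (1,4)(W), (6,0)(W), all W → L
(6,5): only reaches (4,5)(W), (1,5)(W), (6,1)(W), all W → L
(6,6): only reaches (4,6)(W), (1,6)(W), (6,2)(W), all W → L
(6,7): only reaches (4,7)(W), (1,7)(W), (6,3)(W), all W → L
Every other cell has at least one move into one of the L cells above, so it is W.
L cells per row: a=0: 5, a=1: 5, a=2: 4, a=3: 4, a=4: 5, a=5: 0, a=6: 4; total 27.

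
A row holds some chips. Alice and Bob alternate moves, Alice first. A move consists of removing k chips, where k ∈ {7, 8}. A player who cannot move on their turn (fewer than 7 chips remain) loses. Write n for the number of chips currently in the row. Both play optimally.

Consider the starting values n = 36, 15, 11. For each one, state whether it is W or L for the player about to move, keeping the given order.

Work bottom-up. With no move the player to move loses. Otherwise the position is W if at least one move leads to an L position for the opponent, and L if every move leads to a W.
n=0: no move → L
n=1: no move → L
n=2: no move → L
n=3: no move → L
n=4: no move → L
n=5: no move → L
n=6: no move → L
n=7: reaches L-position 0 → W
n=8: reaches L-position 1 → W
n=9: reaches L-position 2 → W
n=10: reaches L-position 3 → W
n=11: reaches L-position 4 → W
n=12: reaches L-position 5 → W
n=13: reaches L-position 6 → W
n=14: reaches L-position 6 → W
n=15: only reaches 8(W), 7(W), all W → L
n=16: only reaches 9(W), 8(W), all W → L
n=17: only reaches 10(W), 9(W), all W → L
n=18: only reaches 11(W), 10(W), all W → L
n=19: only reaches 12(W), 11(W), all W → L
n=20: only reaches 13(W), 12(W), all W → L
n=21: only reaches 14(W), 13(W), all W → L
n=22: reaches L-position 15 → W
n=23: reaches L-position 16 → W
n=24: reaches L-position 17 → W
n=25: reaches L-position 18 → W
n=26: reaches L-position 19 → W
n=27: reaches L-position 20 → W
n=28: reaches L-position 21 → W
n=29: reaches L-position 21 → W
n=30: only reaches 23(W), 22(W), all W → L
n=31: only reaches 24(W), 23(W), all W → L
n=32: only reaches 25(W), 24(W), all W → L
n=33: only reaches 26(W), 25(W), all W → L
n=34: only reaches 27(W), 26(W), all W → L
n=35: only reaches 28(W), 27(W), all W → L
n=36: only reaches 29(W), 28(W), all W → L

36: L, 15: L, 11: W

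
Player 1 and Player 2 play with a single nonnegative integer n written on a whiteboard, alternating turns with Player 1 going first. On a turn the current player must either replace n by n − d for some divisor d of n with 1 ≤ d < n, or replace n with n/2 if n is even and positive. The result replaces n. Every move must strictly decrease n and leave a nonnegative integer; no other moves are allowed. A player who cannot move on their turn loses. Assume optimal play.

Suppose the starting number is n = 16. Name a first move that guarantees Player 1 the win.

Label each position W (a win for the player to move) or L (a loss). A position with no legal move is L; any other position is W exactly when some move reaches an L, and L when every move reaches a W.
n=0: no move → L
n=1: no move → L
n=2: W (go to 1, an L position)
n=3: L (sole option 2(W) is W)
n=4: W (go to 3, an L position)
n=5: L (sole option 4(W) is W)
n=6: W (go to 3, an L position)
n=7: L (sole option 6(W) is W)
n=8: W (go to 7, an L position)
n=9: L (options 6(W), 8(W) are all W)
n=10: W (go to 5, an L position)
n=11: L (sole option 10(W) is W)
n=12: W (go to 9, an L position)
n=13: L (sole option 12(W) is W)
n=14: W (go to 7, an L position)
n=15: L (options 10(W), 12(W), 14(W) are all W)
n=16: W (go to 15, an L position)
From 16, the L positions reachable in one move are: 15.

Move to 15.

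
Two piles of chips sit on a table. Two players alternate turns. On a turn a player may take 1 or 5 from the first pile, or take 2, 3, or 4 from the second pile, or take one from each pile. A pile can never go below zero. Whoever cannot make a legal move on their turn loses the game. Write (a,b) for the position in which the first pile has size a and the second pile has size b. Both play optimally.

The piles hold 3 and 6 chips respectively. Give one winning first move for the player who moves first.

Move to (2,6).

Label each position W (a win for the player to move) or L (a loss). A position with no legal move is L; any other position is W exactly when some move reaches an L, and L when every move reaches a W.
No move ever increases a pile, so every position that can arise here has a ≤ 3 and b ≤ 6; it is enough to label the cells with 0 ≤ a ≤ 3 and 0 ≤ b ≤ 6.
Every move lowers a or b (never raises either), so fill the grid row by row in increasing a, and left to right within a row: each cell's successors are then already labelled.
      b=0  b=1  b=2  b=3  b=4  b=5  b=6
a=0:    L    L    W    W    W    W    L
a=1:    W    W    W    L    L    W    W
a=2:    L    L    W    W    W    W    L
a=3:    W    W    W    L    L    W    W
Cells with no legal move (terminal, hence L): (0,0), (0,1).
The remaining L cells, each justified by listing all of its moves:
(0,6): →(0,4)(W), (0,3)(W), (0,2)(W) — all W, so L
(1,3): →(0,3)(W), (1,1)(W), (1,0)(W), (0,2)(W) — all W, so L
(1,4): →(0,4)(W), (1,2)(W), (1,1)(W), (1,0)(W), (0,3)(W) — all W, so L
(2,0): →(1,0)(W) only, which is W, so L
(2,1): →(1,1)(W), (1,0)(W) — all W, so L
(2,6): →(1,6)(W), (2,4)(W), (2,3)(W), (2,2)(W), (1,5)(W) — all W, so L
(3,3): →(2,3)(W), (3,1)(W), (3,0)(W), (2,2)(W) — all W, so L
(3,4): →(2,4)(W), (3,2)(W), (3,1)(W), (3,0)(W), (2,3)(W) — all W, so L
Every other cell has at least one move into one of the L cells above, so it is W.
From (3,6), the L positions reachable in one move are: (2,6), (3,4), (3,3). Any move reaching one of these is winning.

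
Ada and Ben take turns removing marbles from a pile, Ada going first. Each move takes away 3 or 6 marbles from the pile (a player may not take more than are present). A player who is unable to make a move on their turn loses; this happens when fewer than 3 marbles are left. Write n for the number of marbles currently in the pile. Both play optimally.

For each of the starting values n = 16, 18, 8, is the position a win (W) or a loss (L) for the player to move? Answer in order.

16: W, 18: L, 8: W

Work bottom-up. With no move the player to move loses. Otherwise the position is W if at least one move leads to an L position for the opponent, and L if every move leads to a W.
n=0: no move → L
n=1: no move → L
n=2: no move → L
n=3: can move to 0, which is L ⇒ W
n=4: can move to 1, which is L ⇒ W
n=5: can move to 2, which is L ⇒ W
n=6: can move to 0, which is L ⇒ W
n=7: can move to 1, which is L ⇒ W
n=8: can move to 2, which is L ⇒ W
n=9: moves to 6(W), 3(W); every one is W ⇒ L
n=10: moves to 7(W), 4(W); every one is W ⇒ L
n=11: moves to 8(W), 5(W); every one is W ⇒ L
n=12: can move to 9, which is L ⇒ W
n=13: can move to 10, which is L ⇒ W
n=14: can move to 11, which is L ⇒ W
n=15: can move to 9, which is L ⇒ W
n=16: can move to 10, which is L ⇒ W
n=17: can move to 11, which is L ⇒ W
n=18: moves to 15(W), 12(W); every one is W ⇒ L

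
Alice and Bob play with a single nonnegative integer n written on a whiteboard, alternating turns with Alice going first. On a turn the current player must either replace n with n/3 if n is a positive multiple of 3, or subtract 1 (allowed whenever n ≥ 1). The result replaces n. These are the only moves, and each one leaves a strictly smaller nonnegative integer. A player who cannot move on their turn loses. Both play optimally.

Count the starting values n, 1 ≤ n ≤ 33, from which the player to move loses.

Build the W/L table. Terminal = L. A non-terminal position is W if it has a move to some L; otherwise it is L.
n=0: no move → L
n=1: reaches L-position 0 → W
n=2: only reaches 1(W), which is W → L
n=3: reaches L-position 2 → W
n=4: only reaches 3(W), which is W → L
n=5: reaches L-position 4 → W
n=6: reaches L-position 2 → W
n=7: only reaches 6(W), which is W → L
n=8: reaches L-position 7 → W
n=9: only reaches 3(W), 8(W), all W → L
n=10: reaches L-position 9 → W
n=11: only reaches 10(W), which is W → L
n=12: reaches L-position 4 → W
n=13: only reaches 12(W), which is W → L
n=14: reaches L-position 13 → W
n=15: only reaches 5(W), 14(W), all W → L
n=16: reaches L-position 15 → W
n=17: only reaches 16(W), which is W → L
n=18: reaches L-position 17 → W
n=19: only reaches 18(W), which is W → L
n=20: reaches L-position 19 → W
n=21: reaches L-position 7 → W
n=22: only reaches 21(W), which is W → L
n=23: reaches L-position 22 → W
n=24: only reaches 8(W), 23(W), all W → L
n=25: reaches L-position 24 → W
n=26: only reaches 25(W), which is W → L
n=27: reaches L-position 9 → W
n=28: only reaches 27(W), which is W → L
n=29: reaches L-position 28 → W
n=30: only reaches 10(W), 29(W), all W → L
n=31: reaches L-position 30 → W
n=32: only reaches 31(W), which is W → L
n=33: reaches L-position 11 → W
L entries with 1 ≤ n ≤ 33 (n=0 is outside the asked range and is not counted): n = 2, 4, 7, 9, 11, 13, 15, 17, 19, 22, 24, 26, 28, 30, 32; that makes 15.

15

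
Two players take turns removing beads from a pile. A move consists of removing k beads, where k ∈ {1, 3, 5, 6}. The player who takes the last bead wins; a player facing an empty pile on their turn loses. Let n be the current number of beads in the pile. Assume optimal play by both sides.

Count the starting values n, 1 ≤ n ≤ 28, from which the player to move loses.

8

Label each position W (a win for the player to move) or L (a loss). A position with no legal move is L; any other position is W exactly when some move reaches an L, and L when every move reaches a W.
n=0: no move → L
n=1: W (go to 0, an L position)
n=2: L (sole option 1(W) is W)
n=3: W (go to 2, an L position)
n=4: L (options 3(W), 1(W) are all W)
n=5: W (go to 4, an L position)
n=6: W (go to 0, an L position)
n=7: W (go to 4, an L position)
n=8: W (go to 2, an L position)
n=9: W (go to 4, an L position)
n=10: W (go to 4, an L position)
n=11: L (options 10(W), 8(W), 6(W), 5(W) are all W)
n=12: W (go to 11, an L position)
n=13: L (options 12(W), 10(W), 8(W), 7(W) are all W)
n=14: W (go to 13, an L position)
n=15: L (options 14(W), 12(W), 10(W), 9(W) are all W)
n=16: W (go to 15, an L position)
n=17: W (go to 11, an L position)
n=18: W (go to 15, an L position)
n=19: W (go to 13, an L position)
n=20: W (go to 15, an L position)
n=21: W (go to 15, an L position)
n=22: L (options 21(W), 19(W), 17(W), 16(W) are all W)
n=23: W (go to 22, an L position)
n=24: L (options 23(W), 21(W), 19(W), 18(W) are all W)
n=25: W (go to 24, an L position)
n=26: L (options 25(W), 23(W), 21(W), 20(W) are all W)
n=27: W (go to 26, an L position)
n=28: W (go to 22, an L position)
L entries with 1 ≤ n ≤ 28 (n=0 is outside the asked range and is not counted): n = 2, 4, 11, 13, 15, 22, 24, 26; that makes 8.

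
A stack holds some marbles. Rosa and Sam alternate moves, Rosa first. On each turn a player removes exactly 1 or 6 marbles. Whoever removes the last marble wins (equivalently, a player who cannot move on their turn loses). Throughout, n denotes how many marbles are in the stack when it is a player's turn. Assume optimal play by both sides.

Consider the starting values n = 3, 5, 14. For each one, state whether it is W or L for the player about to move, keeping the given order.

Use the standard recursion: the mover loses at a terminal position; elsewhere, the mover wins exactly when some move hands the opponent an L position.
n=0: no move → L
n=1: reaches L-position 0 → W
n=2: only reaches 1(W), which is W → L
n=3: reaches L-position 2 → W
n=4: only reaches 3(W), which is W → L
n=5: reaches L-position 4 → W
n=6: reaches L-position 0 → W
n=7: only reaches 6(W), 1(W), all W → L
n=8: reaches L-position 7 → W
n=9: only reaches 8(W), 3(W), all W → L
n=10: reaches L-position 9 → W
n=11: only reaches 10(W), 5(W), all W → L
n=12: reaches L-position 11 → W
n=13: reaches L-position 7 → W
n=14: only reaches 13(W), 8(W), all W → L

3: W, 5: W, 14: L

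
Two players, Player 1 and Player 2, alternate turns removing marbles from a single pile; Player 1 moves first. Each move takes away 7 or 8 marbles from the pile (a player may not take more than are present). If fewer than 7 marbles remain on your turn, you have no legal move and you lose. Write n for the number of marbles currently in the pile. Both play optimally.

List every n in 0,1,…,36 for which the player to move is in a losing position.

0, 1, 2, 3, 4, 5, 6, 15, 16, 17, 18, 19, 20, 21, 30, 31, 32, 33, 34, 35, 36

Compute win/loss labels from the base case upward. A position with no move is L. Any other position is W if it can reach an L in one move, else L.
n=0: no move → L
n=1: no move → L
n=2: no move → L
n=3: no move → L
n=4: no move → L
n=5: no move → L
n=6: no move → L
n=7: →0(L), so W
n=8: →1(L), so W
n=9: →2(L), so W
n=10: →3(L), so W
n=11: →4(L), so W
n=12: →5(L), so W
n=13: →6(L), so W
n=14: →6(L), so W
n=15: →8(W), 7(W) — all W, so L
n=16: →9(W), 8(W) — all W, so L
n=17: →10(W), 9(W) — all W, so L
n=18: →11(W), 10(W) — all W, so L
n=19: →12(W), 11(W) — all W, so L
n=20: →13(W), 12(W) — all W, so L
n=21: →14(W), 13(W) — all W, so L
n=22: →15(L), so W
n=23: →16(L), so W
n=24: →17(L), so W
n=25: →18(L), so W
n=26: →19(L), so W
n=27: →20(L), so W
n=28: →21(L), so W
n=29: →21(L), so W
n=30: →23(W), 22(W) — all W, so L
n=31: →24(W), 23(W) — all W, so L
n=32: →25(W), 24(W) — all W, so L
n=33: →26(W), 25(W) — all W, so L
n=34: →27(W), 26(W) — all W, so L
n=35: →28(W), 27(W) — all W, so L
n=36: →29(W), 28(W) — all W, so L
Reading off the rows marked L gives the requested list; there are 21 such values of n.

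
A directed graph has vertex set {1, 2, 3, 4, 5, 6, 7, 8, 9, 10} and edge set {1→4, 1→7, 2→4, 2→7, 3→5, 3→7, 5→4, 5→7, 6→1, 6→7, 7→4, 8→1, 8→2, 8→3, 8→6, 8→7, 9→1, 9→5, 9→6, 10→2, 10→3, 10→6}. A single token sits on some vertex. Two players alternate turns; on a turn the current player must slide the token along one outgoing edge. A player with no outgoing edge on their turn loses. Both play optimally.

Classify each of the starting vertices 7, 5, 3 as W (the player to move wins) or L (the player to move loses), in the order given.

Label each position W (a win for the player to move) or L (a loss). A position with no legal move is L; any other position is W exactly when some move reaches an L, and L when every move reaches a W.
Every edge goes from a vertex to one that appears earlier in the order 4, 7, 5, 3, 1, 6, 9, 2, 10, 8, so processing vertices in that order labels each vertex after all of its successors.
4: no outgoing edge → L
7: reaches L-position 4 → W
5: reaches L-position 4 → W
3: only reaches 5(W), 7(W), all W → L
1: reaches L-position 4 → W
6: only reaches 1(W), 7(W), all W → L
9: reaches L-position 6 → W
2: reaches L-position 4 → W
10: reaches L-position 6 → W
8: reaches L-position 6 → W

7: W, 5: W, 3: L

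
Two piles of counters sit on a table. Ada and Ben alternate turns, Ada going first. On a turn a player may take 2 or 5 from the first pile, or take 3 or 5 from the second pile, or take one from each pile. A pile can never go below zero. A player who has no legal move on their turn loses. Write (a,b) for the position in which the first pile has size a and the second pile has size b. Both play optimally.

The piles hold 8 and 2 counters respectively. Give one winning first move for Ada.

Compute win/loss labels from the base case upward. A position with no move is L. Any other position is W if it can reach an L in one move, else L.
No move ever increases a pile, so every position that can arise here has a ≤ 8 and b ≤ 2; it is enough to label the cells with 0 ≤ a ≤ 8 and 0 ≤ b ≤ 2.
Every move lowers a or b (never raises either), so fill the grid row by row in increasing a, and left to right within a row: each cell's successors are then already labelled.
      b=0  b=1  b=2
a=0:    L    L    L
a=1:    L    W    W
a=2:    W    W    W
a=3:    W    L    L
a=4:    L    L    W
a=5:    W    W    W
a=6:    W    W    L
a=7:    L    L    L
a=8:    L    W    W
Cells with no legal move (terminal, hence L): (0,0), (0,1), (0,2), (1,0).
The remaining L cells, each justified by listing all of its moves:
(3,1): only reaches (1,1)(W), (2,0)(W), all W → L
(3,2): only reaches (1,2)(W), (2,1)(W), all W → L
(4,0): only reaches (2,0)(W), which is W → L
(4,1): only reaches (2,1)(W), (3,0)(W), all W → L
(6,2): only reaches (4,2)(W), (1,2)(W), (5,1)(W), all W → L
(7,0): only reaches (5,0)(W), (2,0)(W), all W → L
(7,1): only reaches (5,1)(W), (2,1)(W), (6,0)(W), all W → L
(7,2): only reaches (5,2)(W), (2,2)(W), (6,1)(W), all W → L
(8,0): only reaches (6,0)(W), (3,0)(W), all W → L
Every other cell has at least one move into one of the L cells above, so it is W.
From (8,2), the L positions reachable in one move are: (6,2), (3,2), (7,1). Any move reaching one of these is winning.

Move to (6,2).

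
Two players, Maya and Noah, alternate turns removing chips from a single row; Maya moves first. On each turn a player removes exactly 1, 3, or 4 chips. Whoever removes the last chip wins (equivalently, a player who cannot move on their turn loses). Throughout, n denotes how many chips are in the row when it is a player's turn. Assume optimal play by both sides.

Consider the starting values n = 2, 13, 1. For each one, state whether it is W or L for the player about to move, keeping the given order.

Compute win/loss labels from the base case upward. A position with no move is L. Any other position is W if it can reach an L in one move, else L.
n=0: no move → L
n=1: reaches L-position 0 → W
n=2: only reaches 1(W), which is W → L
n=3: reaches L-position 2 → W
n=4: reaches L-position 0 → W
n=5: reaches L-position 2 → W
n=6: reaches L-position 2 → W
n=7: only reaches 6(W), 4(W), 3(W), all W → L
n=8: reaches L-position 7 → W
n=9: only reaches 8(W), 6(W), 5(W), all W → L
n=10: reaches L-position 9 → W
n=11: reaches L-position 7 → W
n=12: reaches L-position 9 → W
n=13: reaches L-position 9 → W

2: L, 13: W, 1: W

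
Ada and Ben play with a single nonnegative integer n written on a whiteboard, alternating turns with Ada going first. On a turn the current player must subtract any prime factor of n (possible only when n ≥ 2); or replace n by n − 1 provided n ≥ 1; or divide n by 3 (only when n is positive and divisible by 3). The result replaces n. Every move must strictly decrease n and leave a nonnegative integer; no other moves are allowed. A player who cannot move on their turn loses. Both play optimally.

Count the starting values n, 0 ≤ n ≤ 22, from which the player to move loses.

6

Classify positions by backward induction: terminal positions (no move available) are L. From any other position, the mover wins iff some move reaches an L.
n=0: no move → L
n=1: →0(L), so W
n=2: →0(L), so W
n=3: →0(L), so W
n=4: →2(W), 3(W) — all W, so L
n=5: →0(L), so W
n=6: →4(L), so W
n=7: →0(L), so W
n=8: →6(W), 7(W) — all W, so L
n=9: →8(L), so W
n=10: →8(L), so W
n=11: →0(L), so W
n=12: →4(L), so W
n=13: →0(L), so W
n=14: →7(W), 12(W), 13(W) — all W, so L
n=15: →14(L), so W
n=16: →14(L), so W
n=17: →0(L), so W
n=18: →6(W), 15(W), 16(W), 17(W) — all W, so L
n=19: →0(L), so W
n=20: →18(L), so W
n=21: →14(L), so W
n=22: →11(W), 20(W), 21(W) — all W, so L
L entries with 0 ≤ n ≤ 22: n = 0, 4, 8, 14, 18, 22; that makes 6.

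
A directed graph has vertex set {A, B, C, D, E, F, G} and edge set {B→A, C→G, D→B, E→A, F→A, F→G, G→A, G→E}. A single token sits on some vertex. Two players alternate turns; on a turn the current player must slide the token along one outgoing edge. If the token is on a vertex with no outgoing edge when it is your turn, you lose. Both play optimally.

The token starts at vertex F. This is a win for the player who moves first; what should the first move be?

Move to A.

Use the standard recursion: the mover loses at a terminal position; elsewhere, the mover wins exactly when some move hands the opponent an L position.
Every edge goes from a vertex to one that appears earlier in the order A, E, B, D, G, C, F, so processing vertices in that order labels each vertex after all of its successors.
A: no outgoing edge → L
E: can move to A, which is L ⇒ W
B: can move to A, which is L ⇒ W
D: the only move is to B(W), a W ⇒ L
G: can move to A, which is L ⇒ W
C: the only move is to G(W), a W ⇒ L
F: can move to A, which is L ⇒ W
From F, the L positions reachable in one move are: A.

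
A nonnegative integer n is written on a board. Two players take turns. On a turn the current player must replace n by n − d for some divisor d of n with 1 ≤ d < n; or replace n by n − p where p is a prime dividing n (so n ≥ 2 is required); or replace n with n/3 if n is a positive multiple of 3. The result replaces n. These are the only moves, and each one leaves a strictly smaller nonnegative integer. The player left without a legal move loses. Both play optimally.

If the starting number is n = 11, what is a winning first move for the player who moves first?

Move to 0.

Build the W/L table. Terminal = L. A non-terminal position is W if it has a move to some L; otherwise it is L.
n=0: no move → L
n=1: no move → L
n=2: can move to 0, which is L ⇒ W
n=3: can move to 0, which is L ⇒ W
n=4: moves to 2(W), 3(W); every one is W ⇒ L
n=5: can move to 0, which is L ⇒ W
n=6: can move to 4, which is L ⇒ W
n=7: can move to 0, which is L ⇒ W
n=8: can move to 4, which is L ⇒ W
n=9: moves to 3(W), 6(W), 8(W); every one is W ⇒ L
n=10: can move to 9, which is L ⇒ W
n=11: can move to 0, which is L ⇒ W
From 11, the L positions reachable in one move are: 0.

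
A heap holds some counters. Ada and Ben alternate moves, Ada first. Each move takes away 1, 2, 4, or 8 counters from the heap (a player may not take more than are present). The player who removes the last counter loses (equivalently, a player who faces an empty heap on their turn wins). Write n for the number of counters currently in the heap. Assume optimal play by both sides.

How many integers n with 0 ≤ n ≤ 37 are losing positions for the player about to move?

Compute win/loss labels from the base case upward. A position with no move is W. Any other position is W if it can reach an L in one move, else L.
n=0: no move; the opponent has just taken the last counter and therefore loses → W
n=1: L (sole option 0(W) is W)
n=2: W (go to 1, an L position)
n=3: W (go to 1, an L position)
n=4: L (options 3(W), 2(W), 0(W) are all W)
n=5: W (go to 4, an L position)
n=6: W (go to 4, an L position)
n=7: L (options 6(W), 5(W), 3(W) are all W)
n=8: W (go to 7, an L position)
n=9: W (go to 7, an L position)
n=10: L (options 9(W), 8(W), 6(W), 2(W) are all W)
n=11: W (go to 10, an L position)
n=12: W (go to 10, an L position)
n=13: L (options 12(W), 11(W), 9(W), 5(W) are all W)
n=14: W (go to 13, an L position)
n=15: W (go to 13, an L position)
n=16: L (options 15(W), 14(W), 12(W), 8(W) are all W)
n=17: W (go to 16, an L position)
n=18: W (go to 16, an L position)
n=19: L (options 18(W), 17(W), 15(W), 11(W) are all W)
n=20: W (go to 19, an L position)
n=21: W (go to 19, an L position)
n=22: L (options 21(W), 20(W), 18(W), 14(W) are all W)
n=23: W (go to 22, an L position)
n=24: W (go to 22, an L position)
n=25: L (options 24(W), 23(W), 21(W), 17(W) are all W)
n=26: W (go to 25, an L position)
n=27: W (go to 25, an L position)
n=28: L (options 27(W), 26(W), 24(W), 20(W) are all W)
n=29: W (go to 28, an L position)
n=30: W (go to 28, an L position)
n=31: L (options 30(W), 29(W), 27(W), 23(W) are all W)
n=32: W (go to 31, an L position)
n=33: W (go to 31, an L position)
n=34: L (options 33(W), 32(W), 30(W), 26(W) are all W)
n=35: W (go to 34, an L position)
n=36: W (go to 34, an L position)
n=37: L (options 36(W), 35(W), 33(W), 29(W) are all W)
L entries with 0 ≤ n ≤ 37: n = 1, 4, 7, 10, 13, 16, 19, 22, 25, 28, 31, 34, 37; that makes 13.

13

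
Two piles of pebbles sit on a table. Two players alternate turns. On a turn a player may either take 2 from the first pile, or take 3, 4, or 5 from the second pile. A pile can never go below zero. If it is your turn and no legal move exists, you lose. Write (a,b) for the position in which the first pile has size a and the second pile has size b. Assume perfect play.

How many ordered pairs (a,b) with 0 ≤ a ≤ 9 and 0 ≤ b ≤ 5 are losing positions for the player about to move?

Label each position W (a win for the player to move) or L (a loss). A position with no legal move is L; any other position is W exactly when some move reaches an L, and L when every move reaches a W.
Every move lowers a or b (never raises either), so fill the grid row by row in increasing a, and left to right within a row: each cell's successors are then already labelled.
      b=0  b=1  b=2  b=3  b=4  b=5
a=0:    L    L    L    W    W    W
a=1:    L    L    L    W    W    W
a=2:    W    W    W    L    L    L
a=3:    W    W    W    L    L    L
a=4:    L    L    L    W    W    W
a=5:    L    L    L    W    W    W
a=6:    W    W    W    L    L    L
a=7:    W    W    W    L    L    L
a=8:    L    L    L    W    W    W
a=9:    L    L    L    W    W    W
Cells with no legal move (terminal, hence L): (0,0), (0,1), (0,2), (1,0), (1,1), (1,2).
The remaining L cells, each justified by listing all of its moves:
(2,3): →(0,3)(W), (2,0)(W) — all W, so L
(2,4): →(0,4)(W), (2,1)(W), (2,0)(W) — all W, so L
(2,5): →(0,5)(W), (2,2)(W), (2,1)(W), (2,0)(W) — all W, so L
(3,3): →(1,3)(W), (3,0)(W) — all W, so L
(3,4): →(1,4)(W), (3,1)(W), (3,0)(W) — all W, so L
(3,5): →(1,5)(W), (3,2)(W), (3,1)(W), (3,0)(W) — all W, so L
(4,0): →(2,0)(W) only, which is W, so L
(4,1): →(2,1)(W) only, which is W, so L
(4,2): →(2,2)(W) only, which is W, so L
(5,0): →(3,0)(W) only, which is W, so L
(5,1): →(3,1)(W) only, which is W, so L
(5,2): →(3,2)(W) only, which is W, so L
(6,3): →(4,3)(W), (6,0)(W) — all W, so L
(6,4): →(4,4)(W), (6,1)(W), (6,0)(W) — all W, so L
(6,5): →(4,5)(W), (6,2)(W), (6,1)(W), (6,0)(W) — all W, so L
(7,3): →(5,3)(W), (7,0)(W) — all W, so L
(7,4): →(5,4)(W), (7,1)(W), (7,0)(W) — all W, so L
(7,5): →(5,5)(W), (7,2)(W), (7,1)(W), (7,0)(W) — all W, so L
(8,0): →(6,0)(W) only, which is W, so L
(8,1): →(6,1)(W) only, which is W, so L
(8,2): →(6,2)(W) only, which is W, so L
(9,0): →(7,0)(W) only, which is W, so L
(9,1): →(7,1)(W) only, which is W, so L
(9,2): →(7,2)(W) only, which is W, so L
Every other cell has at least one move into one of the L cells above, so it is W.
L cells per row: a=0: 3, a=1: 3, a=2: 3, a=3: 3, a=4: 3, a=5: 3, a=6: 3, a=7: 3, a=8: 3, a=9: 3; total 30.

30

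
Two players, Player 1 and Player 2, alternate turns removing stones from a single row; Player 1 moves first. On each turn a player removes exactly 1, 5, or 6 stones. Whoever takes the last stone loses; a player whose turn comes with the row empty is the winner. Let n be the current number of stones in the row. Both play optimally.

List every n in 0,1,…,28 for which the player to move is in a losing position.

Positions with no move are W. A position that does have a move is losing for the player to move precisely when every available move leads to a winning position for the opponent. Fill in the labels:
n=0: no move; the opponent has just taken the last stone and therefore loses → W
n=1: the only move is to 0(W), a W ⇒ L
n=2: can move to 1, which is L ⇒ W
n=3: the only move is to 2(W), a W ⇒ L
n=4: can move to 3, which is L ⇒ W
n=5: moves to 4(W), 0(W); every one is W ⇒ L
n=6: can move to 5, which is L ⇒ W
n=7: can move to 1, which is L ⇒ W
n=8: can move to 3, which is L ⇒ W
n=9: can move to 3, which is L ⇒ W
n=10: can move to 5, which is L ⇒ W
n=11: can move to 5, which is L ⇒ W
n=12: moves to 11(W), 7(W), 6(W); every one is W ⇒ L
n=13: can move to 12, which is L ⇒ W
n=14: moves to 13(W), 9(W), 8(W); every one is W ⇒ L
n=15: can move to 14, which is L ⇒ W
n=16: moves to 15(W), 11(W), 10(W); every one is W ⇒ L
n=17: can move to 16, which is L ⇒ W
n=18: can move to 12, which is L ⇒ W
n=19: can move to 14, which is L ⇒ W
n=20: can move to 14, which is L ⇒ W
n=21: can move to 16, which is L ⇒ W
n=22: can move to 16, which is L ⇒ W
n=23: moves to 22(W), 18(W), 17(W); every one is W ⇒ L
n=24: can move to 23, which is L ⇒ W
n=25: moves to 24(W), 20(W), 19(W); every one is W ⇒ L
n=26: can move to 25, which is L ⇒ W
n=27: moves to 26(W), 22(W), 21(W); every one is W ⇒ L
n=28: can move to 27, which is L ⇒ W
The losing starting values of n are exactly the entries labelled L in this table (9 of them).

1, 3, 5, 12, 14, 16, 23, 25, 27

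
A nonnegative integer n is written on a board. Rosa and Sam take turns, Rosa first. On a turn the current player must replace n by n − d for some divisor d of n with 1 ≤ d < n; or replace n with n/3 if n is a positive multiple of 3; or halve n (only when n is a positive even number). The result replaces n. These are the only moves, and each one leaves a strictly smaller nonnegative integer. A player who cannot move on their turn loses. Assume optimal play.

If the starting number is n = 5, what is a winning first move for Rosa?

Classify positions by backward induction: terminal positions (no move available) are L. From any other position, the mover wins iff some move reaches an L.
n=0: no move → L
n=1: no move → L
n=2: reaches L-position 1 → W
n=3: reaches L-position 1 → W
n=4: only reaches 2(W), 3(W), all W → L
n=5: reaches L-position 4 → W
From 5, the L positions reachable in one move are: 4.

Move to 4.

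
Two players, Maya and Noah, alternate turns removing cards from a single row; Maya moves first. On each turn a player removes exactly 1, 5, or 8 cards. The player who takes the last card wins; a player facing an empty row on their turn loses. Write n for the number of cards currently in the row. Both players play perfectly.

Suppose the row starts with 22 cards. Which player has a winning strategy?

Maya wins.

Work bottom-up. With no move the player to move loses. Otherwise the position is W if at least one move leads to an L position for the opponent, and L if every move leads to a W.
n=0: no move → L
n=1: can move to 0, which is L ⇒ W
n=2: the only move is to 1(W), a W ⇒ L
n=3: can move to 2, which is L ⇒ W
n=4: the only move is to 3(W), a W ⇒ L
n=5: can move to 4, which is L ⇒ W
n=6: moves to 5(W), 1(W); every one is W ⇒ L
n=7: can move to 6, which is L ⇒ W
n=8: can move to 0, which is L ⇒ W
n=9: can move to 4, which is L ⇒ W
n=10: can move to 2, which is L ⇒ W
n=11: can move to 6, which is L ⇒ W
n=12: can move to 4, which is L ⇒ W
n=13: moves to 12(W), 8(W), 5(W); every one is W ⇒ L
n=14: can move to 13, which is L ⇒ W
n=15: moves to 14(W), 10(W), 7(W); every one is W ⇒ L
n=16: can move to 15, which is L ⇒ W
n=17: moves to 16(W), 12(W), 9(W); every one is W ⇒ L
n=18: can move to 17, which is L ⇒ W
n=19: moves to 18(W), 14(W), 11(W); every one is W ⇒ L
n=20: can move to 19, which is L ⇒ W
n=21: can move to 13, which is L ⇒ W
n=22: can move to 17, which is L ⇒ W
From 22 Maya can remove 5, leaving 17, reaching an L position.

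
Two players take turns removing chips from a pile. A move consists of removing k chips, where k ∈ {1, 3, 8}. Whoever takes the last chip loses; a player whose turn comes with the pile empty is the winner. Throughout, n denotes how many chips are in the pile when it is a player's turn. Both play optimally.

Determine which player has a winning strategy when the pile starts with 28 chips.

Compute win/loss labels from the base case upward. A position with no move is W. Any other position is W if it can reach an L in one move, else L.
n=0: no move; the opponent has just taken the last chip and therefore loses → W
n=1: only reaches 0(W), which is W → L
n=2: reaches L-position 1 → W
n=3: only reaches 2(W), 0(W), all W → L
n=4: reaches L-position 3 → W
n=5: only reaches 4(W), 2(W), all W → L
n=6: reaches L-position 5 → W
n=7: only reaches 6(W), 4(W), all W → L
n=8: reaches L-position 7 → W
n=9: reaches L-position 1 → W
n=10: reaches L-position 7 → W
n=11: reaches L-position 3 → W
n=12: only reaches 11(W), 9(W), 4(W), all W → L
n=13: reaches L-position 12 → W
n=14: only reaches 13(W), 11(W), 6(W), all W → L
n=15: reaches L-position 14 → W
n=16: only reaches 15(W), 13(W), 8(W), all W → L
n=17: reaches L-position 16 → W
n=18: only reaches 17(W), 15(W), 10(W), all W → L
n=19: reaches L-position 18 → W
n=20: reaches L-position 12 → W
n=21: reaches L-position 18 → W
n=22: reaches L-position 14 → W
n=23: only reaches 22(W), 20(W), 15(W), all W → L
n=24: reaches L-position 23 → W
n=25: only reaches 24(W), 22(W), 17(W), all W → L
n=26: reaches L-position 25 → W
n=27: only reaches 26(W), 24(W), 19(W), all W → L
n=28: reaches L-position 27 → W
From 28 the player to move can remove 1, leaving 27, reaching an L position.

The first player wins.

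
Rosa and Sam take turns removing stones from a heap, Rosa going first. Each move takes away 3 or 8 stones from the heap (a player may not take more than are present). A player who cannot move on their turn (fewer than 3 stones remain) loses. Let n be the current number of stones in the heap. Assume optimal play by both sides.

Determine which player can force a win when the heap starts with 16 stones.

Positions with no move are L. A position that does have a move is losing for the player to move precisely when every available move leads to a winning position for the opponent. Fill in the labels:
n=0: no move → L
n=1: no move → L
n=2: no move → L
n=3: W (go to 0, an L position)
n=4: W (go to 1, an L position)
n=5: W (go to 2, an L position)
n=6: L (sole option 3(W) is W)
n=7: L (sole option 4(W) is W)
n=8: W (go to 0, an L position)
n=9: W (go to 6, an L position)
n=10: W (go to 7, an L position)
n=11: L (options 8(W), 3(W) are all W)
n=12: L (options 9(W), 4(W) are all W)
n=13: L (options 10(W), 5(W) are all W)
n=14: W (go to 11, an L position)
n=15: W (go to 12, an L position)
n=16: W (go to 13, an L position)
The starting position 16 is W: Rosa should remove 3, leaving 13, handing over an L position.

Rosa wins.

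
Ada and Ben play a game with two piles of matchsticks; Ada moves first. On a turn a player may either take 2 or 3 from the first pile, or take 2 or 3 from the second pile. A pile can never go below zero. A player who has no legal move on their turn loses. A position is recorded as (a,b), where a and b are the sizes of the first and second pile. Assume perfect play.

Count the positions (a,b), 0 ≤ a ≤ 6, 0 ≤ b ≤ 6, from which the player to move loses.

21

Work bottom-up. With no move the player to move loses. Otherwise the position is W if at least one move leads to an L position for the opponent, and L if every move leads to a W.
Every move lowers a or b (never raises either), so fill the grid row by row in increasing a, and left to right within a row: each cell's successors are then already labelled.
      b=0  b=1  b=2  b=3  b=4  b=5  b=6
a=0:    L    L    W    W    W    L    L
a=1:    L    L    W    W    W    L    L
a=2:    W    W    L    L    W    W    W
a=3:    W    W    L    L    W    W    W
a=4:    W    W    W    W    L    W    W
a=5:    L    L    W    W    W    L    L
a=6:    L    L    W    W    W    L    L
Cells with no legal move (terminal, hence L): (0,0), (0,1), (1,0), (1,1).
The remaining L cells, each justified by listing all of its moves:
(0,5): only reaches (0,3)(W), (0,2)(W), all W → L
(0,6): only reaches (0,4)(W), (0,3)(W), all W → L
(1,5): only reaches (1,3)(W), (1,2)(W), all W → L
(1,6): only reaches (1,4)(W), (1,3)(W), all W → L
(2,2): only reaches (0,2)(W), (2,0)(W), all W → L
(2,3): only reaches (0,3)(W), (2,1)(W), (2,0)(W), all W → L
(3,2): only reaches (1,2)(W), (0,2)(W), (3,0)(W), all W → L
(3,3): only reaches (1,3)(W), (0,3)(W), (3,1)(W), (3,0)(W), all W → L
(4,4): only reaches (2,4)(W), (1,4)(W), (4,2)(W), (4,1)(W), all W → L
(5,0): only reaches (3,0)(W), (2,0)(W), all W → L
(5,1): only reaches (3,1)(W), (2,1)(W), all W → L
(5,5): only reaches (3,5)(W), (2,5)(W), (5,3)(W), (5,2)(W), all W → L
(5,6): only reaches (3,6)(W), (2,6)(W), (5,4)(W), (5,3)(W), all W → L
(6,0): only reaches (4,0)(W), (3,0)(W), all W → L
(6,1): only reaches (4,1)(W), (3,1)(W), all W → L
(6,5): only reaches (4,5)(W), (3,5)(W), (6,3)(W), (6,2)(W), all W → L
(6,6): only reaches (4,6)(W), (3,6)(W), (6,4)(W), (6,3)(W), all W → L
Every other cell has at least one move into one of the L cells above, so it is W.
L cells per row: a=0: 4, a=1: 4, a=2: 2, a=3: 2, a=4: 1, a=5: 4, a=6: 4; total 21.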